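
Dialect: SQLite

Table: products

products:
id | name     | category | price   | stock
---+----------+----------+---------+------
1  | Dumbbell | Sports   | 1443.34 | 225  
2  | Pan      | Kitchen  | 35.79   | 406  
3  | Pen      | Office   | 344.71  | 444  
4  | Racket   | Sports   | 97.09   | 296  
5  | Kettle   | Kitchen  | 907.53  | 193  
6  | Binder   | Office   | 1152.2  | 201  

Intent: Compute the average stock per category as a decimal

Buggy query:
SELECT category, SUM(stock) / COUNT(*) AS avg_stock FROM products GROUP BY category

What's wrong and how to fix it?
Bug: SUM(stock) and COUNT(*) are both integers; the division truncates the fractional part

Fix: Cast one side to REAL so the division keeps the fractional part

Corrected query:
SELECT category, SUM(stock) * 1.0 / COUNT(*) AS avg_stock FROM products GROUP BY category

Result:
category | avg_stock
---------+----------
Kitchen  | 299.5    
Office   | 322.5    
Sports   | 260.5    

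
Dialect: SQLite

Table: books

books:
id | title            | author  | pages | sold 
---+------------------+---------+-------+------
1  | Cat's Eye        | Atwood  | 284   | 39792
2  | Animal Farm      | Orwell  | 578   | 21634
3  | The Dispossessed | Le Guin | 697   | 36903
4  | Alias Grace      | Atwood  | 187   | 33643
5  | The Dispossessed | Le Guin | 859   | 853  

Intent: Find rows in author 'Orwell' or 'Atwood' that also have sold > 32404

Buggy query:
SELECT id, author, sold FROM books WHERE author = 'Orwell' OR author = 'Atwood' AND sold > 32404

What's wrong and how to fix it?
Bug: Without parentheses, AND is evaluated before OR, so the sold filter only applies to the 'Atwood' branch

Fix: Add parentheses around the OR so the AND applies to both alternatives

Corrected query:
SELECT id, author, sold FROM books WHERE (author = 'Orwell' OR author = 'Atwood') AND sold > 32404

Result:
id | author | sold 
---+--------+------
1  | Atwood | 39792
4  | Atwood | 33643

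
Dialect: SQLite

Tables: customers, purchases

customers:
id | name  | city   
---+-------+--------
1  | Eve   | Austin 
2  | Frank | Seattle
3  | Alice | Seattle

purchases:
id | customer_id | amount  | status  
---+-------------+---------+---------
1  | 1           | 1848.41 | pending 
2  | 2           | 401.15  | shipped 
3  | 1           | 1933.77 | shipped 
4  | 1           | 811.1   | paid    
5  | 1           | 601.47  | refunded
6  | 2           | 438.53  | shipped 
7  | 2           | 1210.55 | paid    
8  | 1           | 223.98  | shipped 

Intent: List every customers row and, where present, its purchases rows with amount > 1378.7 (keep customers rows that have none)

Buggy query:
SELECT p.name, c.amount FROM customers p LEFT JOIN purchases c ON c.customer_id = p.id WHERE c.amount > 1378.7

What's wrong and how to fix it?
Bug: Filtering c.amount in WHERE discards the NULL rows produced by LEFT JOIN, turning it into an inner join

Fix: Put 'c.amount > 1378.7' in the JOIN's ON clause instead of WHERE

Corrected query:
SELECT p.name, c.amount FROM customers p LEFT JOIN purchases c ON c.customer_id = p.id AND c.amount > 1378.7

Result:
name  | amount 
------+--------
Eve   | 1848.41
Eve   | 1933.77
Frank | NULL   
Alice | NULL   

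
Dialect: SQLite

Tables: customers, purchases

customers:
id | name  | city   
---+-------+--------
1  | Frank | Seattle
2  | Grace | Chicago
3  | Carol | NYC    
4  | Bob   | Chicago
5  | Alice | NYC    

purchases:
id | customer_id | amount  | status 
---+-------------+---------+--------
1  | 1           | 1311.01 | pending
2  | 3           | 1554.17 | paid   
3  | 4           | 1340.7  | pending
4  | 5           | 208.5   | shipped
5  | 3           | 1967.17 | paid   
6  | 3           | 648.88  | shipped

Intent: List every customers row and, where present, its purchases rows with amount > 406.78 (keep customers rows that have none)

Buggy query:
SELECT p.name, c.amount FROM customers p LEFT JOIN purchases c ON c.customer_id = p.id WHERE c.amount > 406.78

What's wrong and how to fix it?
Bug: Filtering c.amount in WHERE discards the NULL rows produced by LEFT JOIN, turning it into an inner join

Fix: Move the right-table condition into the ON clause so unmatched parents are kept

Corrected query:
SELECT p.name, c.amount FROM customers p LEFT JOIN purchases c ON c.customer_id = p.id AND c.amount > 406.78

Result:
name  | amount 
------+--------
Frank | 1311.01
Grace | NULL   
Carol | 648.88 
Carol | 1554.17
Carol | 1967.17
Bob   | 1340.7 
Alice | NULL   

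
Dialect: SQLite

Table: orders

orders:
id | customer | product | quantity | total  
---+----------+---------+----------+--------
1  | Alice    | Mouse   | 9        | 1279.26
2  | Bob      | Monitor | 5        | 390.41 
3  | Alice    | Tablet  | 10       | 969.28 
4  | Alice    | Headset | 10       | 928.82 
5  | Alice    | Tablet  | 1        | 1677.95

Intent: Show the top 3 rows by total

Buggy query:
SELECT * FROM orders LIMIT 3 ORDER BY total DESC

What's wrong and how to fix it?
Bug: LIMIT must come after ORDER BY

Fix: Swap the clauses: ORDER BY first, then LIMIT

Corrected query:
SELECT * FROM orders ORDER BY total DESC LIMIT 3

Result:
id | customer | product | quantity | total  
---+----------+---------+----------+--------
5  | Alice    | Tablet  | 1        | 1677.95
1  | Alice    | Mouse   | 9        | 1279.26
3  | Alice    | Tablet  | 10       | 969.28 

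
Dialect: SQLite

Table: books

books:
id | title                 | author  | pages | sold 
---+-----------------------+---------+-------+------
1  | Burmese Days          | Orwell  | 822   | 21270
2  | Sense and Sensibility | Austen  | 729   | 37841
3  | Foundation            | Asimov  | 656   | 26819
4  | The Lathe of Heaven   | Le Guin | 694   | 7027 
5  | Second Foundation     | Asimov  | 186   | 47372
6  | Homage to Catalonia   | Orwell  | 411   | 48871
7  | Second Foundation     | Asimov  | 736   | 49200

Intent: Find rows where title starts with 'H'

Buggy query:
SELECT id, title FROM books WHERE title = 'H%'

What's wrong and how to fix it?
Bug: Wildcards only work with LIKE; '=' treats '%' as a literal character

Fix: Replace '=' with LIKE so 'H%' is treated as a pattern

Corrected query:
SELECT id, title FROM books WHERE title LIKE 'H%'

Result:
id | title              
---+--------------------
6  | Homage to Catalonia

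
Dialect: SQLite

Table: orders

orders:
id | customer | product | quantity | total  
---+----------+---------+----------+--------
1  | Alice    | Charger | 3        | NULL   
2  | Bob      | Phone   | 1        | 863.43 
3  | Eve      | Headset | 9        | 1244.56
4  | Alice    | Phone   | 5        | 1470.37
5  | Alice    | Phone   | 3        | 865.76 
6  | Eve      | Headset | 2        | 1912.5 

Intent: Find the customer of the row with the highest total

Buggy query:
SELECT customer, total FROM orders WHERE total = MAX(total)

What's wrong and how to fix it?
Bug: WHERE is evaluated per row; an aggregate over the whole table isn't defined there

Fix: Use a subquery: WHERE total = (SELECT MAX(total) FROM orders)

Corrected query:
SELECT customer, total FROM orders WHERE total = (SELECT MAX(total) FROM orders)

Result:
customer | total 
---------+-------
Eve      | 1912.5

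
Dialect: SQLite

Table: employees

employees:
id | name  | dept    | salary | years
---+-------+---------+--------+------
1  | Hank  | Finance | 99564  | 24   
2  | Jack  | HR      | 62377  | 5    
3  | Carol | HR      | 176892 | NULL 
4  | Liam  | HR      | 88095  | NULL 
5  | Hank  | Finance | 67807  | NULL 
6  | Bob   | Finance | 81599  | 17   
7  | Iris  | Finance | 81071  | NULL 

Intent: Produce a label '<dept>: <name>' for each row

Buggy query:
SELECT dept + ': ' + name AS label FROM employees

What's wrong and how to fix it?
Bug: '+' is numeric addition; on text columns SQLite converts them to 0 instead of concatenating

Fix: Replace + with || to concatenate text

Corrected query:
SELECT dept || ': ' || name AS label FROM employees

Result:
label        
-------------
Finance: Hank
HR: Jack     
HR: Carol    
HR: Liam     
Finance: Hank
Finance: Bob 
Finance: Iris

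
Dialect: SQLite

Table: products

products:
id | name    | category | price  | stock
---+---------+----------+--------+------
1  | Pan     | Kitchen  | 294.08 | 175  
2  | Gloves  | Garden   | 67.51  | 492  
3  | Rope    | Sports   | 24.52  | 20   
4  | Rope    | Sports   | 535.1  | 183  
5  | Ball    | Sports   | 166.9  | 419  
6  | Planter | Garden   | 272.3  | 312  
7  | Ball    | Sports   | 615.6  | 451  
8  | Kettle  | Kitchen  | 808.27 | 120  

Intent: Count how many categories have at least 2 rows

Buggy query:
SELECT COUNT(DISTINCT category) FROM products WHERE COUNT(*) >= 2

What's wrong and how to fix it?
Bug: COUNT(*) cannot appear in WHERE; the per-group count doesn't exist yet

Fix: Use a subquery that GROUPs and filters with HAVING, then count its rows

Corrected query:
SELECT COUNT(*) FROM (SELECT category FROM products GROUP BY category HAVING COUNT(*) >= 2)

Result:
COUNT(*)
--------
3       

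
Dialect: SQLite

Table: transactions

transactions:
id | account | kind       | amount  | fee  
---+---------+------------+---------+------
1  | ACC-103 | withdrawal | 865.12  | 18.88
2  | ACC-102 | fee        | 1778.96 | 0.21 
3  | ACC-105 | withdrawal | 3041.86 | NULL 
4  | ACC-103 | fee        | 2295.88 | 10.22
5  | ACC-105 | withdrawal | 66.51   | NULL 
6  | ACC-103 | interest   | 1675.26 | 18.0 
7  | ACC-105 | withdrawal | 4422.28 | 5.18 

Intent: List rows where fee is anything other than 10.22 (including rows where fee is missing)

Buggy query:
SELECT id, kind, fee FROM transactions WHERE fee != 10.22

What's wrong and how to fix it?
Bug: 'fee != 10.22' is unknown when fee is NULL, so NULL rows are silently excluded

Fix: Add an explicit OR fee IS NULL to include the missing-value rows

Corrected query:
SELECT id, kind, fee FROM transactions WHERE fee != 10.22 OR fee IS NULL

Result:
id | kind       | fee  
---+------------+------
1  | withdrawal | 18.88
2  | fee        | 0.21 
3  | withdrawal | NULL 
5  | withdrawal | NULL 
6  | interest   | 18   
7  | withdrawal | 5.18 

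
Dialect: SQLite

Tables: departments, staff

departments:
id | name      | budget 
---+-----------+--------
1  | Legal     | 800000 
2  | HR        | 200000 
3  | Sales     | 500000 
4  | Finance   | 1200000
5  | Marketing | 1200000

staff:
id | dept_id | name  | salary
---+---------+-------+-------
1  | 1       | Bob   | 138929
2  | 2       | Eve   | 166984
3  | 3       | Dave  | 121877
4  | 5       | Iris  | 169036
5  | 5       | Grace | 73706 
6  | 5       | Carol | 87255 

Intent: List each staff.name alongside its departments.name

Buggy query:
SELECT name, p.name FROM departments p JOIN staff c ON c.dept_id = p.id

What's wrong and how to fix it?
Bug: Both tables have a 'name' column; the unqualified reference is ambiguous

Fix: Prefix ambiguous columns with the table alias

Corrected query:
SELECT c.name, p.name FROM departments p JOIN staff c ON c.dept_id = p.id

Result:
name  | name     
------+----------
Bob   | Legal    
Eve   | HR       
Dave  | Sales    
Iris  | Marketing
Grace | Marketing
Carol | Marketing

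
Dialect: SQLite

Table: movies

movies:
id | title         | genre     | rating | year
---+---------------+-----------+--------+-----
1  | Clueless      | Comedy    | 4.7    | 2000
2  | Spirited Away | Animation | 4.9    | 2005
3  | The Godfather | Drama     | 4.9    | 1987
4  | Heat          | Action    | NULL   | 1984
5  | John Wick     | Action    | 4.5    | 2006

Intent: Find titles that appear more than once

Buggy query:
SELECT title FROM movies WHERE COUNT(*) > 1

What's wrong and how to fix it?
Bug: COUNT(*) is an aggregate and cannot be used in WHERE

Fix: GROUP BY title, then filter groups with HAVING COUNT(*) > 1

Corrected query:
SELECT title FROM movies GROUP BY title HAVING COUNT(*) > 1

Result:
(no rows)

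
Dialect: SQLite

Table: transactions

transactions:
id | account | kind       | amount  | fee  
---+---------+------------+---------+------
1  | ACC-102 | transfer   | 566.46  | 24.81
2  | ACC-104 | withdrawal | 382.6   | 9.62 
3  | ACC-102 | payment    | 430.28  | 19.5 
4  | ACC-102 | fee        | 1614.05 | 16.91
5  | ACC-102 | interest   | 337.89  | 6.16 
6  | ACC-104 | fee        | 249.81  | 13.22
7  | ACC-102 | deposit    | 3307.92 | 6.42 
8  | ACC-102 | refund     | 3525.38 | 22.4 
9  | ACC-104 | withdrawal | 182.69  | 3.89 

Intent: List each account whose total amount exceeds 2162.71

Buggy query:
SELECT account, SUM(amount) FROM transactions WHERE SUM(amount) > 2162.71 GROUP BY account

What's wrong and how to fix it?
Bug: WHERE runs before GROUP BY, so aggregates aren't available there

Fix: Move the aggregate condition to a HAVING clause

Corrected query:
SELECT account, SUM(amount) FROM transactions GROUP BY account HAVING SUM(amount) > 2162.71

Result:
account | SUM(amount)
--------+------------
ACC-102 | 9781.98    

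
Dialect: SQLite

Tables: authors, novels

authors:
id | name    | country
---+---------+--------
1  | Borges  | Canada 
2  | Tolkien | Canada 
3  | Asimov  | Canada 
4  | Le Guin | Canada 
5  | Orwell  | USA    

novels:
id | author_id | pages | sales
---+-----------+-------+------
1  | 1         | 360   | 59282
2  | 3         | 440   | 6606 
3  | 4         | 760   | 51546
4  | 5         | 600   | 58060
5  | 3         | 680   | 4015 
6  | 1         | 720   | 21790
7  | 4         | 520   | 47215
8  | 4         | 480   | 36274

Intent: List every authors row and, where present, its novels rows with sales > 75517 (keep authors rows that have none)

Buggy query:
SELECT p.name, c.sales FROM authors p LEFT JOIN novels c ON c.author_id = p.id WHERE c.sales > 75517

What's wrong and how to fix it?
Bug: A WHERE condition on the right-hand table after LEFT JOIN drops unmatched parents

Fix: Move the right-table condition into the ON clause so unmatched parents are kept

Corrected query:
SELECT p.name, c.sales FROM authors p LEFT JOIN novels c ON c.author_id = p.id AND c.sales > 75517

Result:
name    | sales
--------+------
Borges  | NULL 
Tolkien | NULL 
Asimov  | NULL 
Le Guin | NULL 
Orwell  | NULL 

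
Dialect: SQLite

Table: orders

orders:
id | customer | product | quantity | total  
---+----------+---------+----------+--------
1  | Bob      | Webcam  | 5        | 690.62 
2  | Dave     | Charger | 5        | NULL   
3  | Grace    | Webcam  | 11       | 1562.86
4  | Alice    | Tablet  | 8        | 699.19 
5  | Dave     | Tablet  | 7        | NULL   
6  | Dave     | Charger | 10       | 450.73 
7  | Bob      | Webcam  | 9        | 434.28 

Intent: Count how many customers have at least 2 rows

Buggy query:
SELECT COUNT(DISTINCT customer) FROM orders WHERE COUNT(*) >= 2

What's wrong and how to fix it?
Bug: WHERE filters individual rows, not groups, so a group-level COUNT is invalid there

Fix: Use a subquery that GROUPs and filters with HAVING, then count its rows

Corrected query:
SELECT COUNT(*) FROM (SELECT customer FROM orders GROUP BY customer HAVING COUNT(*) >= 2)

Result:
COUNT(*)
--------
2       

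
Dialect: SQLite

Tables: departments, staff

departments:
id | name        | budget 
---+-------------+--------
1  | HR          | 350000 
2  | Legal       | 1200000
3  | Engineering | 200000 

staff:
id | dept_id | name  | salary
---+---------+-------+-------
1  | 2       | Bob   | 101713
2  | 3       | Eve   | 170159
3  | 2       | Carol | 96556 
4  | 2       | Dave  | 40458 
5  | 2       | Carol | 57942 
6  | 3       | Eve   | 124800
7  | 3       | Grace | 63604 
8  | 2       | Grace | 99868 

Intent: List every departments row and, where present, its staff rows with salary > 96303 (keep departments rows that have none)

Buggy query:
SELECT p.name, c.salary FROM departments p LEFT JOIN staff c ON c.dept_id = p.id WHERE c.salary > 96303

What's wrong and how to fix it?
Bug: Filtering c.salary in WHERE discards the NULL rows produced by LEFT JOIN, turning it into an inner join

Fix: Move the right-table condition into the ON clause so unmatched parents are kept

Corrected query:
SELECT p.name, c.salary FROM departments p LEFT JOIN staff c ON c.dept_id = p.id AND c.salary > 96303

Result:
name        | salary
------------+-------
HR          | NULL  
Legal       | 96556 
Legal       | 99868 
Legal       | 101713
Engineering | 124800
Engineering | 170159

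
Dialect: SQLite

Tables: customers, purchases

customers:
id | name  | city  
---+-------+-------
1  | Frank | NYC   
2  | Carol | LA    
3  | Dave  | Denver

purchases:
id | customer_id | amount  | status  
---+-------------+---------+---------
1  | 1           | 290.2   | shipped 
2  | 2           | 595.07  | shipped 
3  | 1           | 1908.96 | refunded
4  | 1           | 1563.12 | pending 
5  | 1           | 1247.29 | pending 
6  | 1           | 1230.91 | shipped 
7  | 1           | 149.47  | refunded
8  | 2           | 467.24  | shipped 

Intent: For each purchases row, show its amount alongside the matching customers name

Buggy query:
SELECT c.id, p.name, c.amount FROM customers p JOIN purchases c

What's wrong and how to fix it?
Bug: Missing join condition: each purchases row is matched to all customers rows instead of just its own

Fix: Specify the join condition linking the foreign key to the parent id

Corrected query:
SELECT c.id, p.name, c.amount FROM customers p JOIN purchases c ON c.customer_id = p.id

Result:
id | name  | amount 
---+-------+--------
1  | Frank | 290.2  
2  | Carol | 595.07 
3  | Frank | 1908.96
4  | Frank | 1563.12
5  | Frank | 1247.29
6  | Frank | 1230.91
7  | Frank | 149.47 
8  | Carol | 467.24 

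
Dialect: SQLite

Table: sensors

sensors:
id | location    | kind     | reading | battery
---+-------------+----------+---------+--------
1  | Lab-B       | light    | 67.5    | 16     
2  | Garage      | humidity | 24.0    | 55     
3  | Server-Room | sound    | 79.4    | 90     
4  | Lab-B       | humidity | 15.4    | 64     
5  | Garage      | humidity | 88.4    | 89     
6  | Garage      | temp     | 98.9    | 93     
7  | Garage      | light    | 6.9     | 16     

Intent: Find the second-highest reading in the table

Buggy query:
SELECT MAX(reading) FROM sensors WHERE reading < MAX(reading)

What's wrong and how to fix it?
Bug: MAX(reading) on the right of the comparison is an aggregate-in-WHERE error

Fix: Compute the overall MAX in a subquery, then take MAX of rows below it

Corrected query:
SELECT MAX(reading) FROM sensors WHERE reading < (SELECT MAX(reading) FROM sensors)

Result:
MAX(reading)
------------
88.4        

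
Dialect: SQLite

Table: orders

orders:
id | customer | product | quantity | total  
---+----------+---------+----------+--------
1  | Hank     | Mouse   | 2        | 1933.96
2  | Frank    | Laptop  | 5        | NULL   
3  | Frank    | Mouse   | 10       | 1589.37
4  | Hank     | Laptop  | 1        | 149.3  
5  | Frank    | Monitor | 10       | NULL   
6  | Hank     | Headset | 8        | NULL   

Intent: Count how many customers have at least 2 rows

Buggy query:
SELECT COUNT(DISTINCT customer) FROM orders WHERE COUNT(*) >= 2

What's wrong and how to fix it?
Bug: COUNT(*) cannot appear in WHERE; the per-group count doesn't exist yet

Fix: Use a subquery that GROUPs and filters with HAVING, then count its rows

Corrected query:
SELECT COUNT(*) FROM (SELECT customer FROM orders GROUP BY customer HAVING COUNT(*) >= 2)

Result:
COUNT(*)
--------
2       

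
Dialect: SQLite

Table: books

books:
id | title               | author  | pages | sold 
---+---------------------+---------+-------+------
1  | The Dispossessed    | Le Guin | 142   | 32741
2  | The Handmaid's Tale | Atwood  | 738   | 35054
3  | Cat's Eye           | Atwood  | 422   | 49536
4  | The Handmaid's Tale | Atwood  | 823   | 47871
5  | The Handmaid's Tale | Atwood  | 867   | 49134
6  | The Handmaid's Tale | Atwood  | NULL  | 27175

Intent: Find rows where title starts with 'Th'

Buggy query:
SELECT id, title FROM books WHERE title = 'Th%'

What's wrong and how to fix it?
Bug: '=' compares the literal string including the % character; pattern matching needs LIKE

Fix: Replace '=' with LIKE so 'Th%' is treated as a pattern

Corrected query:
SELECT id, title FROM books WHERE title LIKE 'Th%'

Result:
id | title              
---+--------------------
1  | The Dispossessed   
2  | The Handmaid's Tale
4  | The Handmaid's Tale
5  | The Handmaid's Tale
6  | The Handmaid's Tale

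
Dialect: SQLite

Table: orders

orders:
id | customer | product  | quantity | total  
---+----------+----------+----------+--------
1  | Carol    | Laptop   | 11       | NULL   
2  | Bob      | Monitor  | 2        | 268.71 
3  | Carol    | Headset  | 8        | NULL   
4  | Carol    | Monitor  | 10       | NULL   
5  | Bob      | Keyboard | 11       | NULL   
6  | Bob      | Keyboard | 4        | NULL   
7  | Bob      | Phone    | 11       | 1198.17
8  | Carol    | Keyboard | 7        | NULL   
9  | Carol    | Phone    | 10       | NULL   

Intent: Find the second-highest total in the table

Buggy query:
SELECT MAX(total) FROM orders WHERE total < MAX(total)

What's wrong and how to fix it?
Bug: The inner MAX is an aggregate inside WHERE, which is not allowed

Fix: Compute the overall MAX in a subquery, then take MAX of rows below it

Corrected query:
SELECT MAX(total) FROM orders WHERE total < (SELECT MAX(total) FROM orders)

Result:
MAX(total)
----------
268.71    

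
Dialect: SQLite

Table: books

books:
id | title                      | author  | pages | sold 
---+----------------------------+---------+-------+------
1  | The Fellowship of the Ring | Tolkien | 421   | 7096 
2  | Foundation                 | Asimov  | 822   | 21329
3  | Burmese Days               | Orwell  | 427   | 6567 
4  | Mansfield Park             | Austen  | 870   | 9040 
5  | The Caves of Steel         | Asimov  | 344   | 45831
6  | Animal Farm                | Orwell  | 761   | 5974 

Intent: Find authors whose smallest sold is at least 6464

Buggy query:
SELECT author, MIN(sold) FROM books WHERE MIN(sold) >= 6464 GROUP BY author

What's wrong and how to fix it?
Bug: MIN() in WHERE is a misuse of aggregate

Fix: Use HAVING for the per-group MIN condition

Corrected query:
SELECT author, MIN(sold) FROM books GROUP BY author HAVING MIN(sold) >= 6464

Result:
author  | MIN(sold)
--------+----------
Asimov  | 21329    
Austen  | 9040     
Tolkien | 7096     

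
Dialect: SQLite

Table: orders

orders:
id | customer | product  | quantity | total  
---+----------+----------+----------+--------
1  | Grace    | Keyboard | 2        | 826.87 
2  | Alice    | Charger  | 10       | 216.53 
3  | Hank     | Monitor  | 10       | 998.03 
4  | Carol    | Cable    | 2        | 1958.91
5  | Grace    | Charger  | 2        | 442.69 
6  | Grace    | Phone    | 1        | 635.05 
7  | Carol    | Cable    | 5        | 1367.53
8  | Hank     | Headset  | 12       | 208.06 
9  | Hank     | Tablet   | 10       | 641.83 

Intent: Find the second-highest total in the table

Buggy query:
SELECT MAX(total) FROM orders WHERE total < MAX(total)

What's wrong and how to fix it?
Bug: MAX(total) on the right of the comparison is an aggregate-in-WHERE error

Fix: Compute the overall MAX in a subquery, then take MAX of rows below it

Corrected query:
SELECT MAX(total) FROM orders WHERE total < (SELECT MAX(total) FROM orders)

Result:
MAX(total)
----------
1367.53   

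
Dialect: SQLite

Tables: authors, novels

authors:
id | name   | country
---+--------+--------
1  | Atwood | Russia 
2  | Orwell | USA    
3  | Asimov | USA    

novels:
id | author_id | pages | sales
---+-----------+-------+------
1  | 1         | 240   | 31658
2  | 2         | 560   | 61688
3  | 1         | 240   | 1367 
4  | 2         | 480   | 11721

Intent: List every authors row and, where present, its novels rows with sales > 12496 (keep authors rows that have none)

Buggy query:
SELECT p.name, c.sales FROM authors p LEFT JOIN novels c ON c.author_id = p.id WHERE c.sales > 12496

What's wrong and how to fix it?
Bug: Filtering c.sales in WHERE discards the NULL rows produced by LEFT JOIN, turning it into an inner join

Fix: Put 'c.sales > 12496' in the JOIN's ON clause instead of WHERE

Corrected query:
SELECT p.name, c.sales FROM authors p LEFT JOIN novels c ON c.author_id = p.id AND c.sales > 12496

Result:
name   | sales
-------+------
Atwood | 31658
Orwell | 61688
Asimov | NULL 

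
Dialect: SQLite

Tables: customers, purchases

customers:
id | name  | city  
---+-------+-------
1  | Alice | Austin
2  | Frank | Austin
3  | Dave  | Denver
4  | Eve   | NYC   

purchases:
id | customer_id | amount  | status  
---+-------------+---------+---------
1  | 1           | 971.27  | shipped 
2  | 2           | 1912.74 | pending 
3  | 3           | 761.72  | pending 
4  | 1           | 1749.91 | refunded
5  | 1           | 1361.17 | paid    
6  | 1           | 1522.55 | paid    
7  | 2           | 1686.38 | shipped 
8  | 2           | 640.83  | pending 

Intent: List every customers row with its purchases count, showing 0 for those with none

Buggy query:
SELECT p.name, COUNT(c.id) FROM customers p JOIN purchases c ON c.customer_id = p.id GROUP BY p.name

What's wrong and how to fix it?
Bug: INNER JOIN drops customers rows that have no matching purchases rows

Fix: Switch to LEFT JOIN to retain unmatched parent rows

Corrected query:
SELECT p.name, COUNT(c.id) FROM customers p LEFT JOIN purchases c ON c.customer_id = p.id GROUP BY p.name

Result:
name  | COUNT(c.id)
------+------------
Alice | 4          
Dave  | 1          
Eve   | 0          
Frank | 3          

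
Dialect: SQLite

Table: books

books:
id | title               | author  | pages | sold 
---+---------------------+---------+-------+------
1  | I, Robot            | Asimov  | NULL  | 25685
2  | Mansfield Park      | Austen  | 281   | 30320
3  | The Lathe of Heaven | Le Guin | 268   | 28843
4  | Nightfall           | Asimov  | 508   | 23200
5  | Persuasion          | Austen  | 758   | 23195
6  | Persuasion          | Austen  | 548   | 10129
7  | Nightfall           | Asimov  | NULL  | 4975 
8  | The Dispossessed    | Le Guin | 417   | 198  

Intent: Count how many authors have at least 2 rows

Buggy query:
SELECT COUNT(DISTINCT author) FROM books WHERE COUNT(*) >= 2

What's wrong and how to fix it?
Bug: WHERE filters individual rows, not groups, so a group-level COUNT is invalid there

Fix: Use a subquery that GROUPs and filters with HAVING, then count its rows

Corrected query:
SELECT COUNT(*) FROM (SELECT author FROM books GROUP BY author HAVING COUNT(*) >= 2)

Result:
COUNT(*)
--------
3       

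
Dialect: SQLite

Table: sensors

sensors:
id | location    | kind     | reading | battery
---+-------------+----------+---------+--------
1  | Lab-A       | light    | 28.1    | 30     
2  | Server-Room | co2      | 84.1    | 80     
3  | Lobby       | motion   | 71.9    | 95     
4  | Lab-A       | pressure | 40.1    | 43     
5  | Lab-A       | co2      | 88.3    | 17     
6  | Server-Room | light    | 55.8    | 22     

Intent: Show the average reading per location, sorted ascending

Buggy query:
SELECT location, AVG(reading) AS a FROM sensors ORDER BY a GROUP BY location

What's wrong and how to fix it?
Bug: ORDER BY appears before GROUP BY; SQL clause order requires GROUP BY first

Fix: Reorder: SELECT … FROM … GROUP BY … ORDER BY …

Corrected query:
SELECT location, AVG(reading) AS a FROM sensors GROUP BY location ORDER BY a

Result:
location    | a        
------------+----------
Lab-A       | 52.166667
Server-Room | 69.95    
Lobby       | 71.9     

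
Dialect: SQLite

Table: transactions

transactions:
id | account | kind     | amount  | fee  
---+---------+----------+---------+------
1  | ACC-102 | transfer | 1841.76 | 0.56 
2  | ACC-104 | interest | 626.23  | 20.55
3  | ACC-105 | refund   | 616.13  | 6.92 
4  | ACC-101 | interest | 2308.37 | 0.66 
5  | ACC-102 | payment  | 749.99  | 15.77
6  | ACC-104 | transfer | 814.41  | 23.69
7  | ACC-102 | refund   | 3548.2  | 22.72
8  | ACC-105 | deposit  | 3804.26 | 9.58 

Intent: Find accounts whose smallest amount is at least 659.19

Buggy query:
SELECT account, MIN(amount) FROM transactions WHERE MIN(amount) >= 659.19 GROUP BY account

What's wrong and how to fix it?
Bug: MIN() in WHERE is a misuse of aggregate

Fix: Use HAVING for the per-group MIN condition

Corrected query:
SELECT account, MIN(amount) FROM transactions GROUP BY account HAVING MIN(amount) >= 659.19

Result:
account | MIN(amount)
--------+------------
ACC-101 | 2308.37    
ACC-102 | 749.99     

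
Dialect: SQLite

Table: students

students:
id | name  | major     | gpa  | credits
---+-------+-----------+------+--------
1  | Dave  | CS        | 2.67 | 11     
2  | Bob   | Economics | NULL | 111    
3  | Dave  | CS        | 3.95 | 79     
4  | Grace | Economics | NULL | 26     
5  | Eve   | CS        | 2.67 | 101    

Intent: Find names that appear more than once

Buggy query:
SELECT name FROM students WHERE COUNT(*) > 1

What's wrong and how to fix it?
Bug: WHERE can't reference COUNT(*); aggregates are computed after WHERE

Fix: GROUP BY name, then filter groups with HAVING COUNT(*) > 1

Corrected query:
SELECT name FROM students GROUP BY name HAVING COUNT(*) > 1

Result:
name
----
Dave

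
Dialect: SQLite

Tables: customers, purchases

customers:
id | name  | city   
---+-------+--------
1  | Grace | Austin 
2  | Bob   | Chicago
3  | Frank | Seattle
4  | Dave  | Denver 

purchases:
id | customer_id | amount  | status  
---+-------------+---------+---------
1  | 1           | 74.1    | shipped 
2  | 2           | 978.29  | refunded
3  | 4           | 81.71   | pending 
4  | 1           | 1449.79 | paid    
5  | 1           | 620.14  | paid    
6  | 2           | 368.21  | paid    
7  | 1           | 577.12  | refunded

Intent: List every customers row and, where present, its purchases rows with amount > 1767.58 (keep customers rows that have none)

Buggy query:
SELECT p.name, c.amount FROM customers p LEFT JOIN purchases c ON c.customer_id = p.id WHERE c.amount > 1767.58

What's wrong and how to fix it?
Bug: Filtering c.amount in WHERE discards the NULL rows produced by LEFT JOIN, turning it into an inner join

Fix: Move the right-table condition into the ON clause so unmatched parents are kept

Corrected query:
SELECT p.name, c.amount FROM customers p LEFT JOIN purchases c ON c.customer_id = p.id AND c.amount > 1767.58

Result:
name  | amount
------+-------
Grace | NULL  
Bob   | NULL  
Frank | NULL  
Dave  | NULL  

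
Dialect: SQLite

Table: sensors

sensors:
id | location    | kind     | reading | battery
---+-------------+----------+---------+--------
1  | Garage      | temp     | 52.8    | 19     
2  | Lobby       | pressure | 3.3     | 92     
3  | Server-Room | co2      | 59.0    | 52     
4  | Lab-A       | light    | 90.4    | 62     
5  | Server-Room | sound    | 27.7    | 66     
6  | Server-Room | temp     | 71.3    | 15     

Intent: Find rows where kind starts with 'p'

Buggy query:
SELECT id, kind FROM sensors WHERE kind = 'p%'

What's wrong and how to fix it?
Bug: Wildcards only work with LIKE; '=' treats '%' as a literal character

Fix: Replace '=' with LIKE so 'p%' is treated as a pattern

Corrected query:
SELECT id, kind FROM sensors WHERE kind LIKE 'p%'

Result:
id | kind    
---+---------
2  | pressure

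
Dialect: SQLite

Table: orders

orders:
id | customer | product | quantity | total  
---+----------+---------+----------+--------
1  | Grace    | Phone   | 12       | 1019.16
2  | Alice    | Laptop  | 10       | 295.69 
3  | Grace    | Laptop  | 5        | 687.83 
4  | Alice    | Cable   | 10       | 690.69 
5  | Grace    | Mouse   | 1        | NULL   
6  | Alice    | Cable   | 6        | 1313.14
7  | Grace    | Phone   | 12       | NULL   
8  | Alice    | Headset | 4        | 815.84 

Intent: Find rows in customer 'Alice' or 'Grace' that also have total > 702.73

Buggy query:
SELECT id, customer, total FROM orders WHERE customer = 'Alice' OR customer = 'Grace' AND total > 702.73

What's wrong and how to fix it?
Bug: Without parentheses, AND is evaluated before OR, so the total filter only applies to the 'Grace' branch

Fix: Add parentheses around the OR so the AND applies to both alternatives

Corrected query:
SELECT id, customer, total FROM orders WHERE (customer = 'Alice' OR customer = 'Grace') AND total > 702.73

Result:
id | customer | total  
---+----------+--------
1  | Grace    | 1019.16
6  | Alice    | 1313.14
8  | Alice    | 815.84 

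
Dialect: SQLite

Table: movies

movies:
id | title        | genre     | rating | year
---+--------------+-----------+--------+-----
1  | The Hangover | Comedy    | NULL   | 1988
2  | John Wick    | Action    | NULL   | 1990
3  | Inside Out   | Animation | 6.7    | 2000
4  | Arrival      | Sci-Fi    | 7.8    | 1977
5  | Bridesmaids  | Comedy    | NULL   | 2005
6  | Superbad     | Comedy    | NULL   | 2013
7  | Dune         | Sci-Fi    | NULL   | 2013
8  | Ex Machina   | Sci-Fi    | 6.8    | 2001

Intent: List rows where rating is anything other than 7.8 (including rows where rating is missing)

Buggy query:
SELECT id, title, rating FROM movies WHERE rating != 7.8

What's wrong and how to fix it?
Bug: Inequality against NULL is unknown, not true; rows with NULL are dropped

Fix: Handle NULL separately with IS NULL alongside the inequality

Corrected query:
SELECT id, title, rating FROM movies WHERE rating != 7.8 OR rating IS NULL

Result:
id | title        | rating
---+--------------+-------
1  | The Hangover | NULL  
2  | John Wick    | NULL  
3  | Inside Out   | 6.7   
5  | Bridesmaids  | NULL  
6  | Superbad     | NULL  
7  | Dune         | NULL  
8  | Ex Machina   | 6.8   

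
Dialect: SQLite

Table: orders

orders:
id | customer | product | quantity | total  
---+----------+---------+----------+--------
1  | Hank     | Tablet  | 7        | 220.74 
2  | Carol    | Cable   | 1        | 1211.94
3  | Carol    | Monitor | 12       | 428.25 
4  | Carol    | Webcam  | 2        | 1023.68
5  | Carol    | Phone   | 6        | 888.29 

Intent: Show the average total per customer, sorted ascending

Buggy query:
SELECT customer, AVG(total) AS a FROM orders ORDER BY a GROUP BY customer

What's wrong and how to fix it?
Bug: ORDER BY appears before GROUP BY; SQL clause order requires GROUP BY first

Fix: Move ORDER BY to the end, after GROUP BY

Corrected query:
SELECT customer, AVG(total) AS a FROM orders GROUP BY customer ORDER BY a

Result:
customer | a     
---------+-------
Hank     | 220.74
Carol    | 888.04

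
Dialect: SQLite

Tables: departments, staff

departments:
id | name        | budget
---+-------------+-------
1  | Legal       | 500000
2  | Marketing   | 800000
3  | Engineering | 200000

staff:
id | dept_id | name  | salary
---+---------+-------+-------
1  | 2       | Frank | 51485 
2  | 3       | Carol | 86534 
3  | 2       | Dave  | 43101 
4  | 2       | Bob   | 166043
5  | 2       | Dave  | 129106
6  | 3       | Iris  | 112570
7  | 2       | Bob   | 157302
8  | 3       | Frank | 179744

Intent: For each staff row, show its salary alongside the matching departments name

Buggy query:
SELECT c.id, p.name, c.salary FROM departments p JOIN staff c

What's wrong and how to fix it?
Bug: JOIN with no ON clause produces a cartesian product; every staff row pairs with every departments row

Fix: Specify the join condition linking the foreign key to the parent id

Corrected query:
SELECT c.id, p.name, c.salary FROM departments p JOIN staff c ON c.dept_id = p.id

Result:
id | name        | salary
---+-------------+-------
1  | Marketing   | 51485 
2  | Engineering | 86534 
3  | Marketing   | 43101 
4  | Marketing   | 166043
5  | Marketing   | 129106
6  | Engineering | 112570
7  | Marketing   | 157302
8  | Engineering | 179744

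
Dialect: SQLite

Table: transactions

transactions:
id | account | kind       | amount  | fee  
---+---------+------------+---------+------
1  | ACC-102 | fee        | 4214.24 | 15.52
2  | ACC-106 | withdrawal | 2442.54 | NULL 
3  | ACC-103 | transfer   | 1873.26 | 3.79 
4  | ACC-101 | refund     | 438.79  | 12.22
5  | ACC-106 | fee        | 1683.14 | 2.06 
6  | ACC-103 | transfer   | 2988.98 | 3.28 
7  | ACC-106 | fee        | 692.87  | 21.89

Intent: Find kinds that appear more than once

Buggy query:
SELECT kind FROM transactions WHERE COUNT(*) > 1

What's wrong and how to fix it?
Bug: WHERE can't reference COUNT(*); aggregates are computed after WHERE

Fix: Group first, then use HAVING for the count condition

Corrected query:
SELECT kind FROM transactions GROUP BY kind HAVING COUNT(*) > 1

Result:
kind    
--------
fee     
transfer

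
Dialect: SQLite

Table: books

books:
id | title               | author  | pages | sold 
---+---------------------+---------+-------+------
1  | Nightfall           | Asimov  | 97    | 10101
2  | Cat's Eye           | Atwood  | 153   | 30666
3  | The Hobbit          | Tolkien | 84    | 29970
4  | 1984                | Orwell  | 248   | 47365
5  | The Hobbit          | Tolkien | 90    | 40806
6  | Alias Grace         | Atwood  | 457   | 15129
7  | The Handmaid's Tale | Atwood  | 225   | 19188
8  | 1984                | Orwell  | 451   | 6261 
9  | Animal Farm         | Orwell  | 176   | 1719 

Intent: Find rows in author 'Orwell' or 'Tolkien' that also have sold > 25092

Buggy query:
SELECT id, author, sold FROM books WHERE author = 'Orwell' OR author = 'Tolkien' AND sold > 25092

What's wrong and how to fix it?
Bug: AND binds tighter than OR, so this parses as author = 'Orwell' OR (author = 'Tolkien' AND sold > 25092)

Fix: Add parentheses around the OR so the AND applies to both alternatives

Corrected query:
SELECT id, author, sold FROM books WHERE (author = 'Orwell' OR author = 'Tolkien') AND sold > 25092

Result:
id | author  | sold 
---+---------+------
3  | Tolkien | 29970
4  | Orwell  | 47365
5  | Tolkien | 40806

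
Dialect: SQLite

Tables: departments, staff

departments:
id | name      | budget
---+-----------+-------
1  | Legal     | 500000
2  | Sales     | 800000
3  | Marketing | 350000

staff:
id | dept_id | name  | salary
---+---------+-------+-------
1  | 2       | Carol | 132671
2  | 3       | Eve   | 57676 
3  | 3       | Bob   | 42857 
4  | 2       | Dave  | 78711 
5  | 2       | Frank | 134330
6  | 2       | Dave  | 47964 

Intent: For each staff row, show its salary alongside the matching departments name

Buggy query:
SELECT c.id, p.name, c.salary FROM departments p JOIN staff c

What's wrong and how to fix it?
Bug: Missing join condition: each staff row is matched to all departments rows instead of just its own

Fix: Add ON c.dept_id = p.id to the JOIN

Corrected query:
SELECT c.id, p.name, c.salary FROM departments p JOIN staff c ON c.dept_id = p.id

Result:
id | name      | salary
---+-----------+-------
1  | Sales     | 132671
2  | Marketing | 57676 
3  | Marketing | 42857 
4  | Sales     | 78711 
5  | Sales     | 134330
6  | Sales     | 47964 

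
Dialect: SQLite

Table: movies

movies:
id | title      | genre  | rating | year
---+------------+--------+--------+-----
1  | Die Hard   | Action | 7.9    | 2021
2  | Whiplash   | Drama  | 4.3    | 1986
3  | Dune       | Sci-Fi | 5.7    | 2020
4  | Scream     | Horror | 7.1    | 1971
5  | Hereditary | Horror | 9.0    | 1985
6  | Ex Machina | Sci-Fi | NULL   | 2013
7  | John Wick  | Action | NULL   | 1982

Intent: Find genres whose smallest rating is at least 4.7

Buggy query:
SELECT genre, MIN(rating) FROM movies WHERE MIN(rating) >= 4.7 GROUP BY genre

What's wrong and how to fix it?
Bug: MIN() in WHERE is a misuse of aggregate

Fix: Replace WHERE with HAVING after the GROUP BY

Corrected query:
SELECT genre, MIN(rating) FROM movies GROUP BY genre HAVING MIN(rating) >= 4.7

Result:
genre  | MIN(rating)
-------+------------
Action | 7.9        
Horror | 7.1        
Sci-Fi | 5.7        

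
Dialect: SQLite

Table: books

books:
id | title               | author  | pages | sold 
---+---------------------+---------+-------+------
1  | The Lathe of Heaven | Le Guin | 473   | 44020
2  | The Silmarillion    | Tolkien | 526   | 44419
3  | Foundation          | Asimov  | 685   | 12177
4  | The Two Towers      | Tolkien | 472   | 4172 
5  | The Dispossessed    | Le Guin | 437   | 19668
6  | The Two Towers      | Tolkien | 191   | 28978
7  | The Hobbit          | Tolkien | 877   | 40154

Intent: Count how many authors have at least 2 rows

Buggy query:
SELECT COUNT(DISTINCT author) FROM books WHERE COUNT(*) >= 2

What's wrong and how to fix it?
Bug: COUNT(*) cannot appear in WHERE; the per-group count doesn't exist yet

Fix: Use a subquery that GROUPs and filters with HAVING, then count its rows

Corrected query:
SELECT COUNT(*) FROM (SELECT author FROM books GROUP BY author HAVING COUNT(*) >= 2)

Result:
COUNT(*)
--------
2       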